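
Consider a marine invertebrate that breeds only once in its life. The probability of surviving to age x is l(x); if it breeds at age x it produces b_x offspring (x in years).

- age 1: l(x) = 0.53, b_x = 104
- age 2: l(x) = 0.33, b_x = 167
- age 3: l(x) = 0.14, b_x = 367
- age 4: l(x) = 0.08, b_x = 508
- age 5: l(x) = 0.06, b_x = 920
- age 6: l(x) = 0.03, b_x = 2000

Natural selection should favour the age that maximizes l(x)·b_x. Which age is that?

6

Expected offspring if breeding at age x = l(x) × b_x:
  age 1: 0.53 × 104 = 55.120
  age 2: 0.33 × 167 = 55.110
  age 3: 0.14 × 367 = 51.380
  age 4: 0.08 × 508 = 40.640
  age 5: 0.06 × 920 = 55.200
  age 6: 0.03 × 2000 = 60.000
Maximum at age 6 (60.000).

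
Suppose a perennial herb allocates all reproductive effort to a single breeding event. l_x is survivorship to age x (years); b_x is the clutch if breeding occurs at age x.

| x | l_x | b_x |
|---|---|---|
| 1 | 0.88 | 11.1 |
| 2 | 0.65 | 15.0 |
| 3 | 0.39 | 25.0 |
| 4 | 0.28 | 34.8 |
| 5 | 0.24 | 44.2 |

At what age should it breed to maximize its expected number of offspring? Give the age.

Expected offspring if breeding at age x = l_x × b_x:
  age 1: 0.88 × 11.1 = 9.768
  age 2: 0.65 × 15.0 = 9.750
  age 3: 0.39 × 25.0 = 9.750
  age 4: 0.28 × 34.8 = 9.744
  age 5: 0.24 × 44.2 = 10.608
Maximum at age 5 (10.608).

5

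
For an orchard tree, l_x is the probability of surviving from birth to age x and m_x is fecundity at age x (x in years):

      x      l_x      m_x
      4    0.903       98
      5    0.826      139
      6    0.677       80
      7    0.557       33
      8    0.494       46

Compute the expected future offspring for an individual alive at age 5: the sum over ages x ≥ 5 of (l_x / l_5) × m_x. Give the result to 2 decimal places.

254.33

l_5 = 0.826. Conditional survival from age 5 to x is l_x / l_5.
  x=5: (0.826/0.826) × 139 = 139.0000
  x=6: (0.677/0.826) × 80 = 65.5690
  x=7: (0.557/0.826) × 33 = 22.2530
  x=8: (0.494/0.826) × 46 = 27.5109
Sum = 139.0000 + 65.5690 + 22.2530 + 27.5109 = 254.3329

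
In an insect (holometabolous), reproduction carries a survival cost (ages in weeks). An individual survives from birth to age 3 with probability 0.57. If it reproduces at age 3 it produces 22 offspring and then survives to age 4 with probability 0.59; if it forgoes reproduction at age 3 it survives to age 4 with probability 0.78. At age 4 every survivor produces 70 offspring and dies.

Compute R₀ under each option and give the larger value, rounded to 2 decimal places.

breed at age 3: R₀ = 0.57 × (22 + 0.59 × 70) = 0.57 × 63.3000 = 36.0810
delay to age 4: R₀ = 0.57 × (0.78 × 70) = 0.57 × 54.6000 = 31.1220
Higher: breed at age 3 (36.0810).

36.08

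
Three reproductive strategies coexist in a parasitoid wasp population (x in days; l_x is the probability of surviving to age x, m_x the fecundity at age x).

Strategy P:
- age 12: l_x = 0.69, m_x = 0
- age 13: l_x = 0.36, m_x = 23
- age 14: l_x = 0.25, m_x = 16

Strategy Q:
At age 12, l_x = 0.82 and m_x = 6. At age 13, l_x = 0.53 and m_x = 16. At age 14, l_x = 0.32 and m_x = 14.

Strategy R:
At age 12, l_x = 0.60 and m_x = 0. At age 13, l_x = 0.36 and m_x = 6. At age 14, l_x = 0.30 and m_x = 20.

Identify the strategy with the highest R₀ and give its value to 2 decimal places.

17.88

Strategy P: R₀ = 0.69×0 + 0.36×23 + 0.25×16 = 12.2800
Strategy Q: R₀ = 0.82×6 + 0.53×16 + 0.32×14 = 17.8800
Strategy R: R₀ = 0.60×0 + 0.36×6 + 0.30×20 = 8.1600
Highest R₀: strategy Q with 17.8800.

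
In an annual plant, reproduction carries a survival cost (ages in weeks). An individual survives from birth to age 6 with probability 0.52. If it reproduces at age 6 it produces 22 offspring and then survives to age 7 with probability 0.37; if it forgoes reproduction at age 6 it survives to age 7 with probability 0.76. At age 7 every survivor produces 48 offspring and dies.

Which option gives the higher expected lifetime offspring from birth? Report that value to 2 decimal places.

20.68

breed at age 6: R₀ = 0.52 × (22 + 0.37 × 48) = 0.52 × 39.7600 = 20.6752
delay to age 7: R₀ = 0.52 × (0.76 × 48) = 0.52 × 36.4800 = 18.9696
Higher: breed at age 6 (20.6752).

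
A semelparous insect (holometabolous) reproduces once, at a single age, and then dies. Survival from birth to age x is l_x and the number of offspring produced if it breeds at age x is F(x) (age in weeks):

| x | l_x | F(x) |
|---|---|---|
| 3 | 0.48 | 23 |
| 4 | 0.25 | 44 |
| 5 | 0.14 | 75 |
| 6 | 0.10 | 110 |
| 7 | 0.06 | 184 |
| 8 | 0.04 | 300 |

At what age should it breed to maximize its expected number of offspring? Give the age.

8

Expected offspring if breeding at age x = l_x × F(x):
  age 3: 0.48 × 23 = 11.040
  age 4: 0.25 × 44 = 11.000
  age 5: 0.14 × 75 = 10.500
  age 6: 0.10 × 110 = 11.000
  age 7: 0.06 × 184 = 11.040
  age 8: 0.04 × 300 = 12.000
Maximum at age 8 (12.000).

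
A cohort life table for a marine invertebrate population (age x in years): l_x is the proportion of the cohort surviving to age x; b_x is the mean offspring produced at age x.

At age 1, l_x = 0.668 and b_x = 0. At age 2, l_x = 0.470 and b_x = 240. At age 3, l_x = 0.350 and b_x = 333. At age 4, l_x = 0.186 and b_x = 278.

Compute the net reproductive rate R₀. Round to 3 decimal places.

R₀ = Σ l_x b_x:
  age 1: 0.668 × 0 = 0.0000
  age 2: 0.470 × 240 = 112.8000
  age 3: 0.350 × 333 = 116.5500
  age 4: 0.186 × 278 = 51.7080
R₀ = 0.0000 + 112.8000 + 116.5500 + 51.7080 = 281.0580

281.058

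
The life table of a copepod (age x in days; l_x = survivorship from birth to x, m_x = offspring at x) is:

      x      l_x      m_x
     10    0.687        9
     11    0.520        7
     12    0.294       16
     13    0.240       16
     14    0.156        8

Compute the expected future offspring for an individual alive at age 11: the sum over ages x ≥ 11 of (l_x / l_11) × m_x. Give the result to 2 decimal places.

25.83

l_11 = 0.520. Conditional survival from age 11 to x is l_x / l_11.
  x=11: (0.520/0.520) × 7 = 7.0000
  x=12: (0.294/0.520) × 16 = 9.0462
  x=13: (0.240/0.520) × 16 = 7.3846
  x=14: (0.156/0.520) × 8 = 2.4000
Sum = 7.0000 + 9.0462 + 7.3846 + 2.4000 = 25.8308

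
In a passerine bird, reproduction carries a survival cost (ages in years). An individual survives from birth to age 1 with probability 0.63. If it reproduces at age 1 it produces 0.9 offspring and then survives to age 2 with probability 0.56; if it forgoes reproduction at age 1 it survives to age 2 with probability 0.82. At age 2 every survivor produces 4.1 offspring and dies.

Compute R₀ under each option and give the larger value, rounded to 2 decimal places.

2.12

breed at age 1: R₀ = 0.63 × (0.9 + 0.56 × 4.1) = 0.63 × 3.1960 = 2.0135
delay to age 2: R₀ = 0.63 × (0.82 × 4.1) = 0.63 × 3.3620 = 2.1181
Higher: delay to age 2 (2.1181).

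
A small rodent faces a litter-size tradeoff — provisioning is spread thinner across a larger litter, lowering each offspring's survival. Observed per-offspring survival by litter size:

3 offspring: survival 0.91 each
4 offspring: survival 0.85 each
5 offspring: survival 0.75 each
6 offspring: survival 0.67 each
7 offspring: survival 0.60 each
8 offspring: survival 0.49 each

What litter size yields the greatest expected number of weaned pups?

Expected weaned pups = c × s(c):
  c=3: 3 × 0.91 = 2.730
  c=4: 4 × 0.85 = 3.400
  c=5: 5 × 0.75 = 3.750
  c=6: 6 × 0.67 = 4.020
  c=7: 7 × 0.60 = 4.200
  c=8: 8 × 0.49 = 3.920
Maximum at c = 7 (4.200 weaned pups).

7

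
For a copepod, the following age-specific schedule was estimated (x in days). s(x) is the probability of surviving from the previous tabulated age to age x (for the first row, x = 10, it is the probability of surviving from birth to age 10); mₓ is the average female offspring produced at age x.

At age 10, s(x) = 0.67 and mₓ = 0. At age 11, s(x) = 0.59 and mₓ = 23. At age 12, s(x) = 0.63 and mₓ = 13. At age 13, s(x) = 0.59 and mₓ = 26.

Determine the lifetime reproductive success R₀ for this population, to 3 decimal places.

Survivorship from birth: l_x = s_10·s_11·…·s_x.
  l_10 = 0.67000
  l_11 = 0.39530
  l_12 = 0.24904
  l_13 = 0.14693
R₀ = Σ l_x mₓ:
  age 10: 0.67000 × 0 = 0.0000
  age 11: 0.39530 × 23 = 9.0919
  age 12: 0.24904 × 13 = 3.2375
  age 13: 0.14693 × 26 = 3.8202
R₀ = 0.0000 + 9.0919 + 3.2375 + 3.8202 = 16.1496

16.150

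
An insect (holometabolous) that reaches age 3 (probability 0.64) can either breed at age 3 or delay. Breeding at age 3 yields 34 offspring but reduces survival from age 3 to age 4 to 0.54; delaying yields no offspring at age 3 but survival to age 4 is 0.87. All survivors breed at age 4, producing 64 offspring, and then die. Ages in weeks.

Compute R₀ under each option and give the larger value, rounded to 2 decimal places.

43.88

breed at age 3: R₀ = 0.64 × (34 + 0.54 × 64) = 0.64 × 68.5600 = 43.8784
delay to age 4: R₀ = 0.64 × (0.87 × 64) = 0.64 × 55.6800 = 35.6352
Higher: breed at age 3 (43.8784).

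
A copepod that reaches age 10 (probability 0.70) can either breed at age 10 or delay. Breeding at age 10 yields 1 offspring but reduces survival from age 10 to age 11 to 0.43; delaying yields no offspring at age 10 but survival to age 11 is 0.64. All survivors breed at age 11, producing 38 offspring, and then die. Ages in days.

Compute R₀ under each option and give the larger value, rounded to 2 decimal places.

17.02

breed at age 10: R₀ = 0.70 × (1 + 0.43 × 38) = 0.70 × 17.3400 = 12.1380
delay to age 11: R₀ = 0.70 × (0.64 × 38) = 0.70 × 24.3200 = 17.0240
Higher: delay to age 11 (17.0240).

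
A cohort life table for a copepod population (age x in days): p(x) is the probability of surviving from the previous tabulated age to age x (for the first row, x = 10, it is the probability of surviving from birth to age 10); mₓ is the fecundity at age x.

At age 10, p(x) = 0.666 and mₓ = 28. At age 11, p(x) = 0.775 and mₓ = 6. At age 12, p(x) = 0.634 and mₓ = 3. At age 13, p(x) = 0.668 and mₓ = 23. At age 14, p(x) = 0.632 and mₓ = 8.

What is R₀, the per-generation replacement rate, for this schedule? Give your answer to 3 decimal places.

28.860

Survivorship from birth: l_x = p_10·p_11·…·p_x.
  l_10 = 0.66600
  l_11 = 0.51615
  l_12 = 0.32724
  l_13 = 0.21860
  l_14 = 0.13815
R₀ = Σ l_x mₓ:
  age 10: 0.66600 × 28 = 18.6480
  age 11: 0.51615 × 6 = 3.0969
  age 12: 0.32724 × 3 = 0.9817
  age 13: 0.21860 × 23 = 5.0278
  age 14: 0.13815 × 8 = 1.1052
R₀ = 18.6480 + 3.0969 + 0.9817 + 5.0278 + 1.1052 = 28.8596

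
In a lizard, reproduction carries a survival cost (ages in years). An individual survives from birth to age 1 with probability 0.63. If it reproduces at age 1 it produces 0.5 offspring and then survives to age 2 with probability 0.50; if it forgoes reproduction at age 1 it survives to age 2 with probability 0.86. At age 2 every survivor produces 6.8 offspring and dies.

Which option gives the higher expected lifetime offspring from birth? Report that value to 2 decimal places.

3.68

breed at age 1: R₀ = 0.63 × (0.5 + 0.50 × 6.8) = 0.63 × 3.9000 = 2.4570
delay to age 2: R₀ = 0.63 × (0.86 × 6.8) = 0.63 × 5.8480 = 3.6842
Higher: delay to age 2 (3.6842).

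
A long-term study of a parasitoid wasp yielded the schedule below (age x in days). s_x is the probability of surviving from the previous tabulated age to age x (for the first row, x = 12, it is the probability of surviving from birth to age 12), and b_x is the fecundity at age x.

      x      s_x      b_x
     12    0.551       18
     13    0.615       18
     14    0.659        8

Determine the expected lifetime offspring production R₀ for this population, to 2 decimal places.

Survivorship from birth: l_x = s_12·s_13·…·s_x.
  l_12 = 0.55100
  l_13 = 0.33887
  l_14 = 0.22331
R₀ = Σ l_x b_x:
  age 12: 0.55100 × 18 = 9.9180
  age 13: 0.33887 × 18 = 6.0997
  age 14: 0.22331 × 8 = 1.7865
R₀ = 9.9180 + 6.0997 + 1.7865 = 17.8041

17.80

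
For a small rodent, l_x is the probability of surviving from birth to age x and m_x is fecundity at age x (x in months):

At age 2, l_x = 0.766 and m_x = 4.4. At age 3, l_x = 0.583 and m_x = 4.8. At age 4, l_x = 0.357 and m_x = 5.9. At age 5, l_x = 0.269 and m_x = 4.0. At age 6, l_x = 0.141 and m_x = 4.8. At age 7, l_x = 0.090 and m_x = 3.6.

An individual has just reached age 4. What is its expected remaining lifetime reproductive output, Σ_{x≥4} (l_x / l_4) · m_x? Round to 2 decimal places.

l_4 = 0.357. Conditional survival from age 4 to x is l_x / l_4.
  x=4: (0.357/0.357) × 5.9 = 5.9000
  x=5: (0.269/0.357) × 4.0 = 3.0140
  x=6: (0.141/0.357) × 4.8 = 1.8958
  x=7: (0.090/0.357) × 3.6 = 0.9076
Sum = 5.9000 + 3.0140 + 1.8958 + 0.9076 = 11.7174

11.72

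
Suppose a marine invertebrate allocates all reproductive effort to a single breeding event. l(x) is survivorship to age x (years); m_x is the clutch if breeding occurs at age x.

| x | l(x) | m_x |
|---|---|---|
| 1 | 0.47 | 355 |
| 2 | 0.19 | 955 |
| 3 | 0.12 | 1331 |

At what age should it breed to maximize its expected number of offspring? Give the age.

2

Expected offspring if breeding at age x = l(x) × m_x:
  age 1: 0.47 × 355 = 166.850
  age 2: 0.19 × 955 = 181.450
  age 3: 0.12 × 1331 = 159.720
Maximum at age 2 (181.450).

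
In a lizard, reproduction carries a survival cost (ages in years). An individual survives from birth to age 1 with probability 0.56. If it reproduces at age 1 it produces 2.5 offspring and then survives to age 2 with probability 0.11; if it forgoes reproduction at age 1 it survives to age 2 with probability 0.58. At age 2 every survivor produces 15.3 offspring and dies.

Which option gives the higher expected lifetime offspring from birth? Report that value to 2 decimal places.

breed at age 1: R₀ = 0.56 × (2.5 + 0.11 × 15.3) = 0.56 × 4.1830 = 2.3425
delay to age 2: R₀ = 0.56 × (0.58 × 15.3) = 0.56 × 8.8740 = 4.9694
Higher: delay to age 2 (4.9694).

4.97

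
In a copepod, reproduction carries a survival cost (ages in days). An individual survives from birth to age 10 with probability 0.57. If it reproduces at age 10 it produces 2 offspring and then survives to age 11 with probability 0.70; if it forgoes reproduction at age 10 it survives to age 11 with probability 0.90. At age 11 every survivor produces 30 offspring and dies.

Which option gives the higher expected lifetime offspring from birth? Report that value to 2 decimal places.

breed at age 10: R₀ = 0.57 × (2 + 0.70 × 30) = 0.57 × 23.0000 = 13.1100
delay to age 11: R₀ = 0.57 × (0.90 × 30) = 0.57 × 27.0000 = 15.3900
Higher: delay to age 11 (15.3900).

15.39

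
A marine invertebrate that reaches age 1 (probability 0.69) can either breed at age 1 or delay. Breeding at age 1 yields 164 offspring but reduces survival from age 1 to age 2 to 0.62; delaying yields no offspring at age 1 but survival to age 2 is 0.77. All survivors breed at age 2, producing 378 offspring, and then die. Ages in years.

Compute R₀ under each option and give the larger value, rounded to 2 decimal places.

breed at age 1: R₀ = 0.69 × (164 + 0.62 × 378) = 0.69 × 398.3600 = 274.8684
delay to age 2: R₀ = 0.69 × (0.77 × 378) = 0.69 × 291.0600 = 200.8314
Higher: breed at age 1 (274.8684).

274.87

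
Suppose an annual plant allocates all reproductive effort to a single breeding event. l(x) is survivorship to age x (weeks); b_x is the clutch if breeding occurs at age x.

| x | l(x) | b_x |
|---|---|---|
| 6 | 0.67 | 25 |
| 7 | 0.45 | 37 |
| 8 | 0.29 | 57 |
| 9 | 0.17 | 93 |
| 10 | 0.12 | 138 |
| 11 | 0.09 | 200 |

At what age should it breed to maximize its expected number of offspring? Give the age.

Expected offspring if breeding at age x = l(x) × b_x:
  age 6: 0.67 × 25 = 16.750
  age 7: 0.45 × 37 = 16.650
  age 8: 0.29 × 57 = 16.530
  age 9: 0.17 × 93 = 15.810
  age 10: 0.12 × 138 = 16.560
  age 11: 0.09 × 200 = 18.000
Maximum at age 11 (18.000).

11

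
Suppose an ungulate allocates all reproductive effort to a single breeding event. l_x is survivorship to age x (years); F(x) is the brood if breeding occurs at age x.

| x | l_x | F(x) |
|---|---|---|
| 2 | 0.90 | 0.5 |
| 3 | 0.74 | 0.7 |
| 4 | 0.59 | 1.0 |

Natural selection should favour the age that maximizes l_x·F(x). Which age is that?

Expected offspring if breeding at age x = l_x × F(x):
  age 2: 0.90 × 0.5 = 0.450
  age 3: 0.74 × 0.7 = 0.518
  age 4: 0.59 × 1.0 = 0.590
Maximum at age 4 (0.590).

4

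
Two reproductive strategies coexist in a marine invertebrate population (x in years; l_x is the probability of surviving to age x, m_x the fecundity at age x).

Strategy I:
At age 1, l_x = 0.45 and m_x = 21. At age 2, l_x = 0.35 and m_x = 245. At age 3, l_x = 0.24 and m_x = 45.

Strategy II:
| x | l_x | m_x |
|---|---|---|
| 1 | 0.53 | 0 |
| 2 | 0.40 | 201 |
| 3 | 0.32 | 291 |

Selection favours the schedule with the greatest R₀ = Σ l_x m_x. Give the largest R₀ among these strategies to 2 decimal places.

173.52

Strategy I: R₀ = 0.45×21 + 0.35×245 + 0.24×45 = 106.0000
Strategy II: R₀ = 0.53×0 + 0.40×201 + 0.32×291 = 173.5200
Highest R₀: strategy II with 173.5200.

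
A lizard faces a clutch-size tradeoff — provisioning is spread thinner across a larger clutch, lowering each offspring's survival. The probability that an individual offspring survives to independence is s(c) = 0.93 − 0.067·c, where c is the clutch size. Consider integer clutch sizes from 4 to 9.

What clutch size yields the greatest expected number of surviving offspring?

Expected surviving offspring = c × s(c):
  c=4: 4 × 0.662 = 2.648
  c=5: 5 × 0.595 = 2.975
  c=6: 6 × 0.528 = 3.168
  c=7: 7 × 0.461 = 3.227
  c=8: 8 × 0.394 = 3.152
  c=9: 9 × 0.327 = 2.943
Maximum at c = 7 (3.227 surviving offspring).

7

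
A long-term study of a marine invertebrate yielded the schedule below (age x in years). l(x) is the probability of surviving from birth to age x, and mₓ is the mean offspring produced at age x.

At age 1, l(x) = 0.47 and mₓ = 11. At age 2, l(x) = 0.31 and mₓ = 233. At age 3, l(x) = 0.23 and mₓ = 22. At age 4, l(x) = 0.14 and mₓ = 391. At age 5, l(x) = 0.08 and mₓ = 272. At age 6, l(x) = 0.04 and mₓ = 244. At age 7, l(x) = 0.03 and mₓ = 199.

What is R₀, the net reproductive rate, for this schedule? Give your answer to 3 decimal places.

174.690

R₀ = Σ l(x) mₓ:
  age 1: 0.47 × 11 = 5.1700
  age 2: 0.31 × 233 = 72.2300
  age 3: 0.23 × 22 = 5.0600
  age 4: 0.14 × 391 = 54.7400
  age 5: 0.08 × 272 = 21.7600
  age 6: 0.04 × 244 = 9.7600
  age 7: 0.03 × 199 = 5.9700
R₀ = 5.1700 + 72.2300 + 5.0600 + 54.7400 + 21.7600 + 9.7600 + 5.9700 = 174.6900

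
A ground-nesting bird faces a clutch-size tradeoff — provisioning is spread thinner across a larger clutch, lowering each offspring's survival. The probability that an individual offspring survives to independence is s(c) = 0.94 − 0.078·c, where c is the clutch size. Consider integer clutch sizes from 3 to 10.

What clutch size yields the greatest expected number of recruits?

Expected recruits = c × s(c):
  c=3: 3 × 0.706 = 2.118
  c=4: 4 × 0.628 = 2.512
  c=5: 5 × 0.550 = 2.750
  c=6: 6 × 0.472 = 2.832
  c=7: 7 × 0.394 = 2.758
  c=8: 8 × 0.316 = 2.528
  c=9: 9 × 0.238 = 2.142
  c=10: 10 × 0.160 = 1.600
Maximum at c = 6 (2.832 recruits).

6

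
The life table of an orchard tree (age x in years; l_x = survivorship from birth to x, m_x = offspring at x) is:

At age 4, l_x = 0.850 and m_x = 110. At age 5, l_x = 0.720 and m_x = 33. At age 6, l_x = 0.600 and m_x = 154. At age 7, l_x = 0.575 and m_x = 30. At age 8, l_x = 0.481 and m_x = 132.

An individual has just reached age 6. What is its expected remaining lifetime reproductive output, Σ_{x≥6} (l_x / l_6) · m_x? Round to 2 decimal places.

288.57

l_6 = 0.600. Conditional survival from age 6 to x is l_x / l_6.
  x=6: (0.600/0.600) × 154 = 154.0000
  x=7: (0.575/0.600) × 30 = 28.7500
  x=8: (0.481/0.600) × 132 = 105.8200
Sum = 154.0000 + 28.7500 + 105.8200 = 288.5700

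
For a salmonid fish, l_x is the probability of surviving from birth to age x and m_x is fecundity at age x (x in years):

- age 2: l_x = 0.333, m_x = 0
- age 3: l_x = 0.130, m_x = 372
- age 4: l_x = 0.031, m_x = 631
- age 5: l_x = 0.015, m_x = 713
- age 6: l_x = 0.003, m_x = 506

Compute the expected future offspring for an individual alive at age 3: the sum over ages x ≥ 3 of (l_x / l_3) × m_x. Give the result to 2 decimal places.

616.42

l_3 = 0.130. Conditional survival from age 3 to x is l_x / l_3.
  x=3: (0.130/0.130) × 372 = 372.0000
  x=4: (0.031/0.130) × 631 = 150.4692
  x=5: (0.015/0.130) × 713 = 82.2692
  x=6: (0.003/0.130) × 506 = 11.6769
Sum = 372.0000 + 150.4692 + 82.2692 + 11.6769 = 616.4154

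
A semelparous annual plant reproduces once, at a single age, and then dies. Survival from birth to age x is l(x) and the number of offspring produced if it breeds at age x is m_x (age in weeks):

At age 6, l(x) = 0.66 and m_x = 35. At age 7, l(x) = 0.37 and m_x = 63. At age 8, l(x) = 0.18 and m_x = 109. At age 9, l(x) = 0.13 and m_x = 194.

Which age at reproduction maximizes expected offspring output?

Expected offspring if breeding at age x = l(x) × m_x:
  age 6: 0.66 × 35 = 23.100
  age 7: 0.37 × 63 = 23.310
  age 8: 0.18 × 109 = 19.620
  age 9: 0.13 × 194 = 25.220
Maximum at age 9 (25.220).

9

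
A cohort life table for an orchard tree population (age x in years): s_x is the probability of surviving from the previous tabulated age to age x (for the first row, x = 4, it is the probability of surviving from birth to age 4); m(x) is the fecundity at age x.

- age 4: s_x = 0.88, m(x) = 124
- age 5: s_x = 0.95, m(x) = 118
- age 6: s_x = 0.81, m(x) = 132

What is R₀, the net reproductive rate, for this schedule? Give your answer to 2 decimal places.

297.15

Survivorship from birth: l_x = s_4·s_5·…·s_x.
  l_4 = 0.88000
  l_5 = 0.83600
  l_6 = 0.67716
R₀ = Σ l_x m(x):
  age 4: 0.88000 × 124 = 109.1200
  age 5: 0.83600 × 118 = 98.6480
  age 6: 0.67716 × 132 = 89.3851
R₀ = 109.1200 + 98.6480 + 89.3851 = 297.1531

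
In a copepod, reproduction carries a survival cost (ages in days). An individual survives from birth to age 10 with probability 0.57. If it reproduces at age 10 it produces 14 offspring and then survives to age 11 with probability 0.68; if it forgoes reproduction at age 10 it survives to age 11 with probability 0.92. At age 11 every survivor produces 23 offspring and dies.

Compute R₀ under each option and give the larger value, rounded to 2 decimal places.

breed at age 10: R₀ = 0.57 × (14 + 0.68 × 23) = 0.57 × 29.6400 = 16.8948
delay to age 11: R₀ = 0.57 × (0.92 × 23) = 0.57 × 21.1600 = 12.0612
Higher: breed at age 10 (16.8948).

16.89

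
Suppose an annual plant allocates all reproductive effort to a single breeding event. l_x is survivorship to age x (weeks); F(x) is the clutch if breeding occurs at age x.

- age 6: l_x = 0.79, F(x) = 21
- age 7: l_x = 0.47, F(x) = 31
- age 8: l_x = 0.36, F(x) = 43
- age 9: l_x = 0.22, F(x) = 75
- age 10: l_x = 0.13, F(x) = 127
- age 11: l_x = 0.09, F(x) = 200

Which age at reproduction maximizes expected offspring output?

Expected offspring if breeding at age x = l_x × F(x):
  age 6: 0.79 × 21 = 16.590
  age 7: 0.47 × 31 = 14.570
  age 8: 0.36 × 43 = 15.480
  age 9: 0.22 × 75 = 16.500
  age 10: 0.13 × 127 = 16.510
  age 11: 0.09 × 200 = 18.000
Maximum at age 11 (18.000).

11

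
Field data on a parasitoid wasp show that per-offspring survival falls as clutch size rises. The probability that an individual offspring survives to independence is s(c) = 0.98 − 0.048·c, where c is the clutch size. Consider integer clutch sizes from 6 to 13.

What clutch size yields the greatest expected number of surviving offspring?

Expected surviving offspring = c × s(c):
  c=6: 6 × 0.692 = 4.152
  c=7: 7 × 0.644 = 4.508
  c=8: 8 × 0.596 = 4.768
  c=9: 9 × 0.548 = 4.932
  c=10: 10 × 0.500 = 5.000
  c=11: 11 × 0.452 = 4.972
  c=12: 12 × 0.404 = 4.848
  c=13: 13 × 0.356 = 4.628
Maximum at c = 10 (5.000 surviving offspring).

10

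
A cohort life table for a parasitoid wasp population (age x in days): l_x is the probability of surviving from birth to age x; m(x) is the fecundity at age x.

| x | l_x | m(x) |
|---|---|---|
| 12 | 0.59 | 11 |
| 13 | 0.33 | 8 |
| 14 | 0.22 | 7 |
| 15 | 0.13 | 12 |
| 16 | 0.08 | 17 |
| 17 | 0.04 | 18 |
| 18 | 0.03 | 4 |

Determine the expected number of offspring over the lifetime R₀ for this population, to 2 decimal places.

R₀ = Σ l_x m(x):
  age 12: 0.59 × 11 = 6.4900
  age 13: 0.33 × 8 = 2.6400
  age 14: 0.22 × 7 = 1.5400
  age 15: 0.13 × 12 = 1.5600
  age 16: 0.08 × 17 = 1.3600
  age 17: 0.04 × 18 = 0.7200
  age 18: 0.03 × 4 = 0.1200
R₀ = 6.4900 + 2.6400 + 1.5400 + 1.5600 + 1.3600 + 0.7200 + 0.1200 = 14.4300

14.43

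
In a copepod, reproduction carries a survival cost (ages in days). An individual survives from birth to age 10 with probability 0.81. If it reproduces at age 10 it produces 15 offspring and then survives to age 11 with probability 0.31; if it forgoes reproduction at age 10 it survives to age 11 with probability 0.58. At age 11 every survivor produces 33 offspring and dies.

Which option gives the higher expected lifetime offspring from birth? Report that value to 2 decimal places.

breed at age 10: R₀ = 0.81 × (15 + 0.31 × 33) = 0.81 × 25.2300 = 20.4363
delay to age 11: R₀ = 0.81 × (0.58 × 33) = 0.81 × 19.1400 = 15.5034
Higher: breed at age 10 (20.4363).

20.44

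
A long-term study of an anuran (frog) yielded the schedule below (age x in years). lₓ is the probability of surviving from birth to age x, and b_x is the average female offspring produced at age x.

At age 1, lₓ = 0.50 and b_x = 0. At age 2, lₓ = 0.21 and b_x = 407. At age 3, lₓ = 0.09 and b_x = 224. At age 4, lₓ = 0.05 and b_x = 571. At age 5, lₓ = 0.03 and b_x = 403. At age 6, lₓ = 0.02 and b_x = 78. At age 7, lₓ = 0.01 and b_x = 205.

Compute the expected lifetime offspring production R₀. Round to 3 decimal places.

149.880

R₀ = Σ lₓ b_x:
  age 1: 0.50 × 0 = 0.0000
  age 2: 0.21 × 407 = 85.4700
  age 3: 0.09 × 224 = 20.1600
  age 4: 0.05 × 571 = 28.5500
  age 5: 0.03 × 403 = 12.0900
  age 6: 0.02 × 78 = 1.5600
  age 7: 0.01 × 205 = 2.0500
R₀ = 0.0000 + 85.4700 + 20.1600 + 28.5500 + 12.0900 + 1.5600 + 2.0500 = 149.8800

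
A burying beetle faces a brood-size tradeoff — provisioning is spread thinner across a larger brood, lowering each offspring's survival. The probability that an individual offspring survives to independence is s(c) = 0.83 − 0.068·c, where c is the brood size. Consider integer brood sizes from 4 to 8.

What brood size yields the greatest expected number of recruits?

Expected recruits = c × s(c):
  c=4: 4 × 0.558 = 2.232
  c=5: 5 × 0.490 = 2.450
  c=6: 6 × 0.422 = 2.532
  c=7: 7 × 0.354 = 2.478
  c=8: 8 × 0.286 = 2.288
Maximum at c = 6 (2.532 recruits).

6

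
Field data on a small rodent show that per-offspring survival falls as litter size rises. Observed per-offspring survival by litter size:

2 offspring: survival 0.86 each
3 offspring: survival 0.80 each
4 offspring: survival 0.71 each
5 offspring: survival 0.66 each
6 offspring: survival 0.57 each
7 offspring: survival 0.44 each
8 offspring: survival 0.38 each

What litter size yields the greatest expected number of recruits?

Expected recruits = c × s(c):
  c=2: 2 × 0.86 = 1.720
  c=3: 3 × 0.80 = 2.400
  c=4: 4 × 0.71 = 2.840
  c=5: 5 × 0.66 = 3.300
  c=6: 6 × 0.57 = 3.420
  c=7: 7 × 0.44 = 3.080
  c=8: 8 × 0.38 = 3.040
Maximum at c = 6 (3.420 recruits).

6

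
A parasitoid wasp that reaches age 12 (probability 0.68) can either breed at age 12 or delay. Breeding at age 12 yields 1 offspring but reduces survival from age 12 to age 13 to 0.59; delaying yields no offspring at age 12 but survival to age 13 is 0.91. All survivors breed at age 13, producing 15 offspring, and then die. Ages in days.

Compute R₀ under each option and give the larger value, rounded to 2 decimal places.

9.28

breed at age 12: R₀ = 0.68 × (1 + 0.59 × 15) = 0.68 × 9.8500 = 6.6980
delay to age 13: R₀ = 0.68 × (0.91 × 15) = 0.68 × 13.6500 = 9.2820
Higher: delay to age 13 (9.2820).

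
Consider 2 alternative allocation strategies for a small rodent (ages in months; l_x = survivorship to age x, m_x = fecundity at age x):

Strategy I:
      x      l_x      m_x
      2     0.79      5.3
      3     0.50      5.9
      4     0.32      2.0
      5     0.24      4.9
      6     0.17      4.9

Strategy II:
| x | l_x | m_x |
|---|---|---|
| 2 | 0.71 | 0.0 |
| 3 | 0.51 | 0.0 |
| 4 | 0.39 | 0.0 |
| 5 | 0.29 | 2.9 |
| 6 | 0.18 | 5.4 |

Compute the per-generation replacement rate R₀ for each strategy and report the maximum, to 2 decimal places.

9.79

Strategy I: R₀ = 0.79×5.3 + 0.50×5.9 + 0.32×2.0 + 0.24×4.9 + 0.17×4.9 = 9.7860
Strategy II: R₀ = 0.71×0.0 + 0.51×0.0 + 0.39×0.0 + 0.29×2.9 + 0.18×5.4 = 1.8130
Highest R₀: strategy I with 9.7860.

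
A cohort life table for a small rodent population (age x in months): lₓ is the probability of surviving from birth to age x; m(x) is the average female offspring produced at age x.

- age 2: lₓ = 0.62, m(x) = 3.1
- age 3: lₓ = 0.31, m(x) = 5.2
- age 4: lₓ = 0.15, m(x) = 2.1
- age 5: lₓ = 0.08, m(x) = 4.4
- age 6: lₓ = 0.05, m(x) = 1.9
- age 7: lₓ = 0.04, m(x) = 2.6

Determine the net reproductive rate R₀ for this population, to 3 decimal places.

4.400

R₀ = Σ lₓ m(x):
  age 2: 0.62 × 3.1 = 1.9220
  age 3: 0.31 × 5.2 = 1.6120
  age 4: 0.15 × 2.1 = 0.3150
  age 5: 0.08 × 4.4 = 0.3520
  age 6: 0.05 × 1.9 = 0.0950
  age 7: 0.04 × 2.6 = 0.1040
R₀ = 1.9220 + 1.6120 + 0.3150 + 0.3520 + 0.0950 + 0.1040 = 4.4000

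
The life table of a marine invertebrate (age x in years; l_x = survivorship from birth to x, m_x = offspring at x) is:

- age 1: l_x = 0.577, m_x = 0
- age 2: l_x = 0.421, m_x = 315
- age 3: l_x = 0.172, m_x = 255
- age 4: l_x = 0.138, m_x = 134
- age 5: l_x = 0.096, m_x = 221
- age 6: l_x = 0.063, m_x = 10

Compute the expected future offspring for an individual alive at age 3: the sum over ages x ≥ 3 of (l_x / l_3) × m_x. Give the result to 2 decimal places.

489.52

l_3 = 0.172. Conditional survival from age 3 to x is l_x / l_3.
  x=3: (0.172/0.172) × 255 = 255.0000
  x=4: (0.138/0.172) × 134 = 107.5116
  x=5: (0.096/0.172) × 221 = 123.3488
  x=6: (0.063/0.172) × 10 = 3.6628
Sum = 255.0000 + 107.5116 + 123.3488 + 3.6628 = 489.5233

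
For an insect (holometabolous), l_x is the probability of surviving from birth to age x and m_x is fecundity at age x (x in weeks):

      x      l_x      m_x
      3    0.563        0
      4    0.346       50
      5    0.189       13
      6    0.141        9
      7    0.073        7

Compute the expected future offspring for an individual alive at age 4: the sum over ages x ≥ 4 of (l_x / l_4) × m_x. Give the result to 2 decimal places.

62.25

l_4 = 0.346. Conditional survival from age 4 to x is l_x / l_4.
  x=4: (0.346/0.346) × 50 = 50.0000
  x=5: (0.189/0.346) × 13 = 7.1012
  x=6: (0.141/0.346) × 9 = 3.6676
  x=7: (0.073/0.346) × 7 = 1.4769
Sum = 50.0000 + 7.1012 + 3.6676 + 1.4769 = 62.2457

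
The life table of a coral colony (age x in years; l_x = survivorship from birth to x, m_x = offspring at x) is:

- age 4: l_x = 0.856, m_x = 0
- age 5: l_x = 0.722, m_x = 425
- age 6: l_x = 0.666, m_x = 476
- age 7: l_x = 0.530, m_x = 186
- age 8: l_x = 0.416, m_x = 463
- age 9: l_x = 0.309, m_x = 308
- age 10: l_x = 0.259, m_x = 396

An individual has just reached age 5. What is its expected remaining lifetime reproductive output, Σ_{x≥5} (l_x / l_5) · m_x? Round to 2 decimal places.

1541.26

l_5 = 0.722. Conditional survival from age 5 to x is l_x / l_5.
  x=5: (0.722/0.722) × 425 = 425.0000
  x=6: (0.666/0.722) × 476 = 439.0803
  x=7: (0.530/0.722) × 186 = 136.5374
  x=8: (0.416/0.722) × 463 = 266.7701
  x=9: (0.309/0.722) × 308 = 131.8172
  x=10: (0.259/0.722) × 396 = 142.0554
Sum = 425.0000 + 439.0803 + 136.5374 + 266.7701 + 131.8172 + 142.0554 = 1541.2604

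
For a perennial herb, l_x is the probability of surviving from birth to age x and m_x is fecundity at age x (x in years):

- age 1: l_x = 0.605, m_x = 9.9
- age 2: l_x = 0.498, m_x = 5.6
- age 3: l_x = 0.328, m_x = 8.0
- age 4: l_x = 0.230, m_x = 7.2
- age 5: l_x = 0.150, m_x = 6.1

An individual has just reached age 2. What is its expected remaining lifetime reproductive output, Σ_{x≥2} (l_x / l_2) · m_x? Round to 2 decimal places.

16.03

l_2 = 0.498. Conditional survival from age 2 to x is l_x / l_2.
  x=2: (0.498/0.498) × 5.6 = 5.6000
  x=3: (0.328/0.498) × 8.0 = 5.2691
  x=4: (0.230/0.498) × 7.2 = 3.3253
  x=5: (0.150/0.498) × 6.1 = 1.8373
Sum = 5.6000 + 5.2691 + 3.3253 + 1.8373 = 16.0317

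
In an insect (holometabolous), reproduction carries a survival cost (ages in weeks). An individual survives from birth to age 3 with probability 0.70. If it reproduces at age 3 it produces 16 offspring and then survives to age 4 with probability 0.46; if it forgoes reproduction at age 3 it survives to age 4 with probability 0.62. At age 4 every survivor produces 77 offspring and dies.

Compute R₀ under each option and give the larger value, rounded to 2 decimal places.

breed at age 3: R₀ = 0.70 × (16 + 0.46 × 77) = 0.70 × 51.4200 = 35.9940
delay to age 4: R₀ = 0.70 × (0.62 × 77) = 0.70 × 47.7400 = 33.4180
Higher: breed at age 3 (35.9940).

35.99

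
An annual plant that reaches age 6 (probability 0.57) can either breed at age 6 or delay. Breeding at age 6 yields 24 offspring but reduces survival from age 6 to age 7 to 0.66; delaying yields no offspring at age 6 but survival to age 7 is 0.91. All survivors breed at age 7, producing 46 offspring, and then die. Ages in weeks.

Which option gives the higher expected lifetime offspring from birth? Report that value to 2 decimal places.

30.99

breed at age 6: R₀ = 0.57 × (24 + 0.66 × 46) = 0.57 × 54.3600 = 30.9852
delay to age 7: R₀ = 0.57 × (0.91 × 46) = 0.57 × 41.8600 = 23.8602
Higher: breed at age 6 (30.9852).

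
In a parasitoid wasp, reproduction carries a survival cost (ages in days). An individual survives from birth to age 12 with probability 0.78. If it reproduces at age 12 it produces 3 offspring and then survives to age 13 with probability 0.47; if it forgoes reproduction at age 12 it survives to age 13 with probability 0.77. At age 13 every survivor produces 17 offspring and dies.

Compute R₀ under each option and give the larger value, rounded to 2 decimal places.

10.21

breed at age 12: R₀ = 0.78 × (3 + 0.47 × 17) = 0.78 × 10.9900 = 8.5722
delay to age 13: R₀ = 0.78 × (0.77 × 17) = 0.78 × 13.0900 = 10.2102
Higher: delay to age 13 (10.2102).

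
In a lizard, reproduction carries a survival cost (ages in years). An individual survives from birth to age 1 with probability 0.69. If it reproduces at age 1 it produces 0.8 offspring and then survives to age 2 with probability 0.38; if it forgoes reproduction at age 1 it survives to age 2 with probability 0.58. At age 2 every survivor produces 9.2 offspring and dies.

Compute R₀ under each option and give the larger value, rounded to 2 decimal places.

3.68

breed at age 1: R₀ = 0.69 × (0.8 + 0.38 × 9.2) = 0.69 × 4.2960 = 2.9642
delay to age 2: R₀ = 0.69 × (0.58 × 9.2) = 0.69 × 5.3360 = 3.6818
Higher: delay to age 2 (3.6818).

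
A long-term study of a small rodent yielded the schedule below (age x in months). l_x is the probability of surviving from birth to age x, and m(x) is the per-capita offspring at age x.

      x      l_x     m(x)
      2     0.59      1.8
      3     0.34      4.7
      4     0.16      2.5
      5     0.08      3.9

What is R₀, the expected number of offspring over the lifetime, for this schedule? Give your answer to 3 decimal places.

3.372

R₀ = Σ l_x m(x):
  age 2: 0.59 × 1.8 = 1.0620
  age 3: 0.34 × 4.7 = 1.5980
  age 4: 0.16 × 2.5 = 0.4000
  age 5: 0.08 × 3.9 = 0.3120
R₀ = 1.0620 + 1.5980 + 0.4000 + 0.3120 = 3.3720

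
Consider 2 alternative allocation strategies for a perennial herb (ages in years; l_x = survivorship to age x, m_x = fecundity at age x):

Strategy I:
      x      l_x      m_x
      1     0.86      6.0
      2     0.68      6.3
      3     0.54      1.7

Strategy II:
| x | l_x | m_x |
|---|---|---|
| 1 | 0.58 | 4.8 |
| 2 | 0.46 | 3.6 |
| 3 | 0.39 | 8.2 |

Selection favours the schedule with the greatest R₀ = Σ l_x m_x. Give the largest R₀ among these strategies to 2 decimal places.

Strategy I: R₀ = 0.86×6.0 + 0.68×6.3 + 0.54×1.7 = 10.3620
Strategy II: R₀ = 0.58×4.8 + 0.46×3.6 + 0.39×8.2 = 7.6380
Highest R₀: strategy I with 10.3620.

10.36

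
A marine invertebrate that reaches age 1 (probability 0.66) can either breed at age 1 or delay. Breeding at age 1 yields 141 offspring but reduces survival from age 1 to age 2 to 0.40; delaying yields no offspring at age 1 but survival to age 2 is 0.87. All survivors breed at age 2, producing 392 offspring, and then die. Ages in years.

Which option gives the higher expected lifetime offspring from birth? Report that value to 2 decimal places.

225.09

breed at age 1: R₀ = 0.66 × (141 + 0.40 × 392) = 0.66 × 297.8000 = 196.5480
delay to age 2: R₀ = 0.66 × (0.87 × 392) = 0.66 × 341.0400 = 225.0864
Higher: delay to age 2 (225.0864).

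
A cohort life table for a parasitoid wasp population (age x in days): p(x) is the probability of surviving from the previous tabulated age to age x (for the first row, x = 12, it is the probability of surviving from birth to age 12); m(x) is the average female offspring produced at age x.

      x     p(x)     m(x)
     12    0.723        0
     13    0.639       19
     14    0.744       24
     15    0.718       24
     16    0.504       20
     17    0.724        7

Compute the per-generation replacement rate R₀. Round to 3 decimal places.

26.069

Survivorship from birth: l_x = p_12·p_13·…·p_x.
  l_12 = 0.72300
  l_13 = 0.46200
  l_14 = 0.34373
  l_15 = 0.24680
  l_16 = 0.12438
  l_17 = 0.09005
R₀ = Σ l_x m(x):
  age 12: 0.72300 × 0 = 0.0000
  age 13: 0.46200 × 19 = 8.7780
  age 14: 0.34373 × 24 = 8.2495
  age 15: 0.24680 × 24 = 5.9232
  age 16: 0.12438 × 20 = 2.4876
  age 17: 0.09005 × 7 = 0.6304
R₀ = 0.0000 + 8.7780 + 8.2495 + 5.9232 + 2.4876 + 0.6304 = 26.0687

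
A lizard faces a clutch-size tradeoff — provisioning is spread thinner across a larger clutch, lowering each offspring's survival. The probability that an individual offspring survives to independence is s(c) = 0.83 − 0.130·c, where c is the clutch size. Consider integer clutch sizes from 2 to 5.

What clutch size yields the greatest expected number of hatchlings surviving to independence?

3

Expected hatchlings surviving to independence = c × s(c):
  c=2: 2 × 0.570 = 1.140
  c=3: 3 × 0.440 = 1.320
  c=4: 4 × 0.310 = 1.240
  c=5: 5 × 0.180 = 0.900
Maximum at c = 3 (1.320 hatchlings surviving to independence).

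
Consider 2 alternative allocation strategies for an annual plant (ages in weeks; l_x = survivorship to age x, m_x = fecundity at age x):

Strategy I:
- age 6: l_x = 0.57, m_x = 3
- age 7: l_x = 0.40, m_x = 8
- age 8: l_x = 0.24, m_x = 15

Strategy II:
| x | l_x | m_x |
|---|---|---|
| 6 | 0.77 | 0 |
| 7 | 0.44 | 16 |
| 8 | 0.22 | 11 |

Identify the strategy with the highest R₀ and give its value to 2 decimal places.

Strategy I: R₀ = 0.57×3 + 0.40×8 + 0.24×15 = 8.5100
Strategy II: R₀ = 0.77×0 + 0.44×16 + 0.22×11 = 9.4600
Highest R₀: strategy II with 9.4600.

9.46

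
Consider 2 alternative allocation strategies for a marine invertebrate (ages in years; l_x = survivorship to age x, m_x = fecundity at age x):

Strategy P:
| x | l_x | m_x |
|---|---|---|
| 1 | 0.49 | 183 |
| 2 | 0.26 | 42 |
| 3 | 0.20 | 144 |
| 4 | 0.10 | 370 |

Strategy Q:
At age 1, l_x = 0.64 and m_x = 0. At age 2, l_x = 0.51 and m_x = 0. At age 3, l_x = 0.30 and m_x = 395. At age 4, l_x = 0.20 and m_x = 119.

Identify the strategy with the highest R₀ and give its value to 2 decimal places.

166.39

Strategy P: R₀ = 0.49×183 + 0.26×42 + 0.20×144 + 0.10×370 = 166.3900
Strategy Q: R₀ = 0.64×0 + 0.51×0 + 0.30×395 + 0.20×119 = 142.3000
Highest R₀: strategy P with 166.3900.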